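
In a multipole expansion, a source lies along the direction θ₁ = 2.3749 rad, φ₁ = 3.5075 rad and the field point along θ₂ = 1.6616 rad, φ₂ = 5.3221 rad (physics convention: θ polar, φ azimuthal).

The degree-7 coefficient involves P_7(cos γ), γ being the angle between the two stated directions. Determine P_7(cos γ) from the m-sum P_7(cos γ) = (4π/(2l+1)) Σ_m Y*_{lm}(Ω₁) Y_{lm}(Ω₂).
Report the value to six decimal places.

Summing Y*_{l m}(θ₁,φ₁)·Y_{l m}(θ₂,φ₂) over m ∈ [−7, 7]; prefactor 4π/(2·7+1) = 0.837758:
  [-7]  conj(Y_{7,-7})(Ω₁) = +0.032347-0.021204i ; Y_{7,-7}(Ω₂) = +0.438608+0.208857i ; Δ = +0.018616-0.002544i
  [-6]  conj(Y_{7,-6})(Ω₁) = +0.087859-0.121866i ; Y_{7,-6}(Ω₂) = -0.143903+0.081759i ; Δ = -0.002680+0.024720i
  [-5]  conj(Y_{7,-5})(Ω₁) = +0.086651-0.327389i ; Y_{7,-5}(Ω₂) = -0.029823+0.319623i ; Δ = +0.102057+0.037459i
  [-4]  conj(Y_{7,-4})(Ω₁) = -0.049019-0.455653i ; Y_{7,-4}(Ω₂) = -0.144502-0.122393i ; Δ = -0.048685+0.071842i
  [-3]  conj(Y_{7,-3})(Ω₁) = -0.121858-0.238078i ; Y_{7,-3}(Ω₂) = -0.260624+0.068868i ; Δ = +0.048155+0.053657i
  [-2]  conj(Y_{7,-2})(Ω₁) = +0.144562+0.129844i ; Y_{7,-2}(Ω₂) = +0.068312-0.186346i ; Δ = +0.034071-0.018069i
  [-1]  conj(Y_{7,-1})(Ω₁) = +0.342853+0.131369i ; Y_{7,-1}(Ω₂) = -0.142904-0.204590i ; Δ = -0.022118-0.088917i
  [+0]  conj(Y_{7,0})(Ω₁) = -0.088943-0.000000i ; Y_{7,0}(Ω₂) = +0.200969+0.000000i ; Δ = -0.017875-0.000000i
  [+1]  conj(Y_{7,1})(Ω₁) = -0.342853+0.131369i ; Y_{7,1}(Ω₂) = +0.142904-0.204590i ; Δ = -0.022118+0.088917i
  [+2]  conj(Y_{7,2})(Ω₁) = +0.144562-0.129844i ; Y_{7,2}(Ω₂) = +0.068312+0.186346i ; Δ = +0.034071+0.018069i
  [+3]  conj(Y_{7,3})(Ω₁) = +0.121858-0.238078i ; Y_{7,3}(Ω₂) = +0.260624+0.068868i ; Δ = +0.048155-0.053657i
  [+4]  conj(Y_{7,4})(Ω₁) = -0.049019+0.455653i ; Y_{7,4}(Ω₂) = -0.144502+0.122393i ; Δ = -0.048685-0.071842i
  [+5]  conj(Y_{7,5})(Ω₁) = -0.086651-0.327389i ; Y_{7,5}(Ω₂) = +0.029823+0.319623i ; Δ = +0.102057-0.037459i
  [+6]  conj(Y_{7,6})(Ω₁) = +0.087859+0.121866i ; Y_{7,6}(Ω₂) = -0.143903-0.081759i ; Δ = -0.002680-0.024720i
  [+7]  conj(Y_{7,7})(Ω₁) = -0.032347-0.021204i ; Y_{7,7}(Ω₂) = -0.438608+0.208857i ; Δ = +0.018616+0.002544i
Σ over m = +0.240957-0.000000i; ×(4π/15) → +0.201863-0.000000i. Real part: 0.201863

0.201863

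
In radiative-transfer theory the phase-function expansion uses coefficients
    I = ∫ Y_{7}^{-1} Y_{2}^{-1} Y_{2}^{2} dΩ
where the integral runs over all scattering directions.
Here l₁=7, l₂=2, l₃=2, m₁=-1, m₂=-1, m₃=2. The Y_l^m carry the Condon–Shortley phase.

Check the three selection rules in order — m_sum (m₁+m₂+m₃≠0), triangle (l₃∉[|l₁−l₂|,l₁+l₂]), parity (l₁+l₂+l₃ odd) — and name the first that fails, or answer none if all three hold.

azimuthal sum: -1 − 1 + 2 = 0  ✓
l₃ must lie in [5,9]; have l₃=2  ✗
L = 7 + 2 + 2 = 11 (odd)

triangle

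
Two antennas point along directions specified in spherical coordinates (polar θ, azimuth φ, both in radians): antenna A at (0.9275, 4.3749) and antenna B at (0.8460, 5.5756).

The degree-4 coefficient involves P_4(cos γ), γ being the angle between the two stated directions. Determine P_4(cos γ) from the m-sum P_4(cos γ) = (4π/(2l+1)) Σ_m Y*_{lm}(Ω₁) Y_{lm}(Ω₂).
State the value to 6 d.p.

Term-by-term m-sum for l=4 (normalisation 4π/9 = 1.396263):
  m=-4: Y*=0.03973 - 0.17697j  Y=-0.13232 + 0.04257j  product 0.00228 + 0.02511j
  m=-3: Y*=0.32618 + 0.20374j  Y=-0.18257 + 0.29647j  product -0.11996 + 0.05951j
  m=-2: Y*=-0.25391 + 0.20323j  Y=0.06035 + 0.38467j  product -0.09350 - 0.08541j
  m=-1: Y*=0.03619 + 0.10313j  Y=0.01371 + 0.01173j  product -0.00071 + 0.00184j
  m=+0: Y*=-0.34518 + 0.00000j  Y=-0.36225 + 0.00000j  product 0.12504 + 0.00000j
  m=+1: Y*=-0.03619 + 0.10313j  Y=-0.01371 + 0.01173j  product -0.00071 - 0.00184j
  m=+2: Y*=-0.25391 - 0.20323j  Y=0.06035 - 0.38467j  product -0.09350 + 0.08541j
  m=+3: Y*=-0.32618 + 0.20374j  Y=0.18257 + 0.29647j  product -0.11996 - 0.05951j
  m=+4: Y*=0.03973 + 0.17697j  Y=-0.13232 - 0.04257j  product 0.00228 - 0.02511j
Σ over m = -0.29874 + 0.00000j; ×(4π/9) → -0.41712 + 0.00000j. Real part: -0.417123

-0.417123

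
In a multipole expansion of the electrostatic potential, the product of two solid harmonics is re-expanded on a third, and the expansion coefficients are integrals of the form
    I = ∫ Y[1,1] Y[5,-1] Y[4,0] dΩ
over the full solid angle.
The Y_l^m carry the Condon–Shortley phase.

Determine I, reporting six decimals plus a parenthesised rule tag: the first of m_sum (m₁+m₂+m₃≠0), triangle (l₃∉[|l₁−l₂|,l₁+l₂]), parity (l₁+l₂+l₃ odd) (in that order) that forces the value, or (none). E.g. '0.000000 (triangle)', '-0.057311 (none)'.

Rules hold: Σm=0, L=10 even, 4≤4≤6.
N = 3·11·9 = 297
Δ = 2!·0!·8!/11! = 1/495
Racah Σ t=1..1: t=1:−1/576 = -1/576
⇒ 3j(1 5 4; 0 0 0)² = 5/99, sgn -1
Racah Σ t=0..0: t=0:+1/1152 = 1/1152
⇒ 3j(1 5 4; 1 -1 0)² = 1/33, sgn +1
4πI² = N·(3j₀)²·(3jₘ)² = 5/11
I = -1·√(0.454545/4π) = -0.19018827
No selection rule forces the value: the integral is nonzero (none).

-0.190188 (none)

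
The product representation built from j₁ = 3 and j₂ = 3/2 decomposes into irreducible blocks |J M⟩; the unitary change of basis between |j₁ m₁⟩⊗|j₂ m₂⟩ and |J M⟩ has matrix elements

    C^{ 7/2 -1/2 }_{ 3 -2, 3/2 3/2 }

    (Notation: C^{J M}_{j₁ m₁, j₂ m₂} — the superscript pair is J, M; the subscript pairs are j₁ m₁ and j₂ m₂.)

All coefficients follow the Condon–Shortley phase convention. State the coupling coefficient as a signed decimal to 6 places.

-0.487950

triangle: 1!·5!·2!/9! = 240/362880
(j±m)!: 1!·5!·3!·0!·3!·4! = 103680
prefactor² = (2J+1)·Δ·N² = 3840/7
  k=1: −1/(1!·0!·4!·2!·1!·0!) = -1/48
Σ = -1/48  ⇒  CG² = 3840/7·(-1/48)² = 5/21
CG = −√(5/21) = -0.487950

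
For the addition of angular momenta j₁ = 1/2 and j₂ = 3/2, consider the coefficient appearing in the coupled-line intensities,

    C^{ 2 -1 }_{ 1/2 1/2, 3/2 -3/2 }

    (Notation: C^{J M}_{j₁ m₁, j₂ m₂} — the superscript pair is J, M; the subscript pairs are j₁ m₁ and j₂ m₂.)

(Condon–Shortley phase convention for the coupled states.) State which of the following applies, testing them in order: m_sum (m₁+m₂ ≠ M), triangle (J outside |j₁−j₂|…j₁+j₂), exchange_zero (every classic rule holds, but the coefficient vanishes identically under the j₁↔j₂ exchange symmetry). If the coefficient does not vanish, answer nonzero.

m-sum: m₁+m₂ = 1/2+(-3/2) = -1, M = -1  ✓
triangle: |j₁−j₂| = 1 ≤ J = 2 ≤ j₁+j₂ = 2  ✓
exchange: j₁≠j₂ or m₁≠m₂ — the exchange symmetry imposes no constraint here
value check: CG = +√(1/4) = +0.500000 ≠ 0

nonzero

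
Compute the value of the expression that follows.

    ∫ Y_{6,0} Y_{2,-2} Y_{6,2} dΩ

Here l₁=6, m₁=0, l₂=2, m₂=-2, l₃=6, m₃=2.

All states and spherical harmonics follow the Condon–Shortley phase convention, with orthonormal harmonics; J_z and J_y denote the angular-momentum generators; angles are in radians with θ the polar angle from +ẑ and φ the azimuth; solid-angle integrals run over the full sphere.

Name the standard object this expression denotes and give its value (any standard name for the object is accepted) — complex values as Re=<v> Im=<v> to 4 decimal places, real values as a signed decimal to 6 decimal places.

This is a Gaunt coefficient — the integral of a triple product of spherical harmonics over the sphere.
m-sum 0 ✓  L=14 even ✓  4≤6≤8 ✓
Π(2lᵢ+1) = 13×5×13 = 845
triangle coeff Δ(6,2,6) = 1/90090
Σ_t [0,2]: t=0:+1/69120 t=1:−1/14400 t=2:+1/69120 = -7/172800
(3j)²=14/715 [(6 2 6; 0 0 0)], sign=-1
Σ_t [0,0]: t=0:+1/69120 = 1/69120
(3j)²=4/143 [(6 2 6; 0 -2 2)], sign=+1
⇒ 4πI² = 56/121
I = (-1)√(56/121/(4π)) = -0.19190947

Gaunt coefficient, -0.191909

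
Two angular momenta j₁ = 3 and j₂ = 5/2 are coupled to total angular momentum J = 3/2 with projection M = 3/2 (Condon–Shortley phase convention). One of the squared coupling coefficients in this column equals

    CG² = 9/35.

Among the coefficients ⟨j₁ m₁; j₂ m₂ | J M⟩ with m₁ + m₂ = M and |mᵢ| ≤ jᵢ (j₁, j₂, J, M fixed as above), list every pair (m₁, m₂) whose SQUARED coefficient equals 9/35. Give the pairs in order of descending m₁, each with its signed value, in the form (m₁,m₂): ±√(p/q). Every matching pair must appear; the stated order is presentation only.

Admissible pairs with m₁+m₂ = M = 3/2: (-1,5/2), (0,3/2), (1,1/2), (2,-1/2), (3,-3/2)
  (m₁,m₂)=(3,-3/2): CG² = 3/14, CG = +√(3/14)
  (m₁,m₂)=(2,-1/2): CG² = 2/7, CG = −√(2/7)
  (m₁,m₂)=(1,1/2): CG² = 9/35, CG = +√(9/35)   ← matches the target
  (m₁,m₂)=(0,3/2): CG² = 6/35, CG = −√(6/35)
  (m₁,m₂)=(-1,5/2): CG² = 1/14, CG = +√(1/14)
Pairs with CG² = 9/35: (1,1/2): +√(9/35)

(1,1/2): +√(9/35)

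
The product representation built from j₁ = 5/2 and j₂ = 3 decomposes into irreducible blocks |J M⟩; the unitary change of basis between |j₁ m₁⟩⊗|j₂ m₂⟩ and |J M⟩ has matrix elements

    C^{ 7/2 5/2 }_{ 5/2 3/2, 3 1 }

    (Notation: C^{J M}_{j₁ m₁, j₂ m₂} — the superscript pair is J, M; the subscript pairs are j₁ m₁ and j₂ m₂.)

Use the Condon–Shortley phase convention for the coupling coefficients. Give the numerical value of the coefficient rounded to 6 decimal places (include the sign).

-0.398410

triangle: 2!×3!×4!/10! = 288/3628800
(j±m)!: 4!×1!×4!×2!×6!×1! = 829440
prefactor² = (2J+1)×Δ×N² = 18432/35
  k=0: +1/(0!×2!×1!×4!×2!×0!) = 1/96
  k=1: −1/(1!×1!×0!×3!×3!×1!) = -1/36
Σ = -5/288  ⇒  CG² = 18432/35×(-5/288)² = 10/63
CG = −√(10/63) = -0.398410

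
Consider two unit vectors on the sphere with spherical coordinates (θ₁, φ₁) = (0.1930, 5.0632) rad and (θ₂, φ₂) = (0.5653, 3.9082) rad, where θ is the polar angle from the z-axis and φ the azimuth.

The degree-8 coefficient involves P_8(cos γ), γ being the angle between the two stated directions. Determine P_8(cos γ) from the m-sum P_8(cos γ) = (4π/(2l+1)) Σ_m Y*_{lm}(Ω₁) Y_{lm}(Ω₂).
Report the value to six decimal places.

-0.353897

Addition theorem: P_8(cos γ) = (4π/17) Σ_m Y*_{lm}(Ω₁) Y_{lm}(Ω₂), m = −8…8:
  [-8]  conj(Y_{8,-8})(Ω₁) = -0.00000 + 0.00000j ; Y_{8,-8}(Ω₂) = 0.00345 + 0.00052j ; Δ = -0.00000 + 0.00000j
  [-7]  conj(Y_{8,-7})(Ω₁) = -0.00001 - 0.00001j ; Y_{8,-7}(Ω₂) = -0.01340 - 0.01749j ; Δ = -0.00000 + 0.00000j
  [-6]  conj(Y_{8,-6})(Ω₁) = 0.00013 - 0.00022j ; Y_{8,-6}(Ω₂) = -0.00970 + 0.08568j ; Δ = 0.00002 + 0.00001j
  [-5]  conj(Y_{8,-5})(Ω₁) = 0.00233 + 0.00043j ; Y_{8,-5}(Ω₂) = 0.17954 - 0.14861j ; Δ = 0.00048 - 0.00027j
  [-4]  conj(Y_{8,-4})(Ω₁) = 0.00277 + 0.01637j ; Y_{8,-4}(Ω₂) = -0.43078 - 0.03244j ; Δ = -0.00066 - 0.00714j
  [-3]  conj(Y_{8,-3})(Ω₁) = -0.07429 + 0.04238j ; Y_{8,-3}(Ω₂) = 0.32399 + 0.36275j ; Δ = -0.03944 - 0.01322j
  [-2]  conj(Y_{8,-2})(Ω₁) = -0.23479 - 0.19841j ; Y_{8,-2}(Ω₂) = 0.00580 - 0.15425j ; Δ = -0.03197 + 0.03506j
  [-1]  conj(Y_{8,-1})(Ω₁) = 0.22989 - 0.62819j ; Y_{8,-1}(Ω₂) = 0.25637 - 0.24691j ; Δ = -0.09617 - 0.21781j
  [+0]  conj(Y_{8,0})(Ω₁) = 0.50368 + 0.00000j ; Y_{8,0}(Ω₂) = -0.28445 + 0.00000j ; Δ = -0.14327 + 0.00000j
  [+1]  conj(Y_{8,1})(Ω₁) = -0.22989 - 0.62819j ; Y_{8,1}(Ω₂) = -0.25637 - 0.24691j ; Δ = -0.09617 + 0.21781j
  [+2]  conj(Y_{8,2})(Ω₁) = -0.23479 + 0.19841j ; Y_{8,2}(Ω₂) = 0.00580 + 0.15425j ; Δ = -0.03197 - 0.03506j
  [+3]  conj(Y_{8,3})(Ω₁) = 0.07429 + 0.04238j ; Y_{8,3}(Ω₂) = -0.32399 + 0.36275j ; Δ = -0.03944 + 0.01322j
  [+4]  conj(Y_{8,4})(Ω₁) = 0.00277 - 0.01637j ; Y_{8,4}(Ω₂) = -0.43078 + 0.03244j ; Δ = -0.00066 + 0.00714j
  [+5]  conj(Y_{8,5})(Ω₁) = -0.00233 + 0.00043j ; Y_{8,5}(Ω₂) = -0.17954 - 0.14861j ; Δ = 0.00048 + 0.00027j
  [+6]  conj(Y_{8,6})(Ω₁) = 0.00013 + 0.00022j ; Y_{8,6}(Ω₂) = -0.00970 - 0.08568j ; Δ = 0.00002 - 0.00001j
  [+7]  conj(Y_{8,7})(Ω₁) = 0.00001 - 0.00001j ; Y_{8,7}(Ω₂) = 0.01340 - 0.01749j ; Δ = -0.00000 - 0.00000j
  [+8]  conj(Y_{8,8})(Ω₁) = -0.00000 - 0.00000j ; Y_{8,8}(Ω₂) = 0.00345 - 0.00052j ; Δ = -0.00000 - 0.00000j
Σ over m = -0.47876 - 0.00000j; ×(4π/17) → -0.35390 - 0.00000j. Real part: -0.353897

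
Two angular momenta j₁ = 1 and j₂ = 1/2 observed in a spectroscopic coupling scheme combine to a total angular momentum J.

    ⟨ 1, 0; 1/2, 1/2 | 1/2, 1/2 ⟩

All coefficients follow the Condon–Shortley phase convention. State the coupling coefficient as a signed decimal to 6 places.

−√(1/3) = -0.577350

√[2·1!1!0!/3! · 1!1!1!0!1!0!] = √(1/3)
  +(−1)^1/∏(1,0,0,0,1,0)! = -1  (running -1)
⟨..|..⟩ = √(1/3)·(-1) = -0.577350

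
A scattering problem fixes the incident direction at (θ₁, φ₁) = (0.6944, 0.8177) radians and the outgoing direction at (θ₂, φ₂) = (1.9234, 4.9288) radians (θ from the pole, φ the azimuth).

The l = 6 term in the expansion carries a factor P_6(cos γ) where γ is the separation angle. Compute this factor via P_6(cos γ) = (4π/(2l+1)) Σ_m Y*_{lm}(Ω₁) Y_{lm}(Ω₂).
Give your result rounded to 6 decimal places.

0.159630

Term-by-term m-sum for l=6 (normalisation 4π/13 = 0.966644):
  [-6]  conj(Y_{6,-6})(Ω₁) = 0.00639 - 0.03255j ; Y_{6,-6}(Ω₂) = -0.08877 + 0.31787j ; Δ = 0.00978 + 0.00492j
  [-5]  conj(Y_{6,-5})(Ω₁) = -0.08062 - 0.11200j ; Y_{6,-5}(Ω₂) = -0.37145 - 0.19753j ; Δ = 0.00782 + 0.05753j
  [-4]  conj(Y_{6,-4})(Ω₁) = -0.32605 - 0.04236j ; Y_{6,-4}(Ω₂) = 0.05594 - 0.06573j ; Δ = -0.02103 + 0.01906j
  [-3]  conj(Y_{6,-3})(Ω₁) = -0.35406 + 0.29132j ; Y_{6,-3}(Ω₂) = -0.18977 - 0.25002j ; Δ = 0.14002 + 0.03324j
  [-2]  conj(Y_{6,-2})(Ω₁) = -0.01617 + 0.24991j ; Y_{6,-2}(Ω₂) = 0.17638 - 0.08149j ; Δ = 0.01751 + 0.04540j
  [-1]  conj(Y_{6,-1})(Ω₁) = -0.16740 - 0.17858j ; Y_{6,-1}(Ω₂) = -0.05423 - 0.24666j ; Δ = -0.03497 + 0.05098j
  [+0]  conj(Y_{6,0})(Ω₁) = -0.33511 + 0.00000j ; Y_{6,0}(Ω₂) = 0.21829 + 0.00000j ; Δ = -0.07315 + 0.00000j
  [+1]  conj(Y_{6,1})(Ω₁) = 0.16740 - 0.17858j ; Y_{6,1}(Ω₂) = 0.05423 - 0.24666j ; Δ = -0.03497 - 0.05098j
  [+2]  conj(Y_{6,2})(Ω₁) = -0.01617 - 0.24991j ; Y_{6,2}(Ω₂) = 0.17638 + 0.08149j ; Δ = 0.01751 - 0.04540j
  [+3]  conj(Y_{6,3})(Ω₁) = 0.35406 + 0.29132j ; Y_{6,3}(Ω₂) = 0.18977 - 0.25002j ; Δ = 0.14002 - 0.03324j
  [+4]  conj(Y_{6,4})(Ω₁) = -0.32605 + 0.04236j ; Y_{6,4}(Ω₂) = 0.05594 + 0.06573j ; Δ = -0.02103 - 0.01906j
  [+5]  conj(Y_{6,5})(Ω₁) = 0.08062 - 0.11200j ; Y_{6,5}(Ω₂) = 0.37145 - 0.19753j ; Δ = 0.00782 - 0.05753j
  [+6]  conj(Y_{6,6})(Ω₁) = 0.00639 + 0.03255j ; Y_{6,6}(Ω₂) = -0.08877 - 0.31787j ; Δ = 0.00978 - 0.00492j
Accumulated sum 0.16514 + 0.00000j; after 4π/(2l+1) scaling, 0.15963 + 0.00000j ⇒ P_6 = 0.159630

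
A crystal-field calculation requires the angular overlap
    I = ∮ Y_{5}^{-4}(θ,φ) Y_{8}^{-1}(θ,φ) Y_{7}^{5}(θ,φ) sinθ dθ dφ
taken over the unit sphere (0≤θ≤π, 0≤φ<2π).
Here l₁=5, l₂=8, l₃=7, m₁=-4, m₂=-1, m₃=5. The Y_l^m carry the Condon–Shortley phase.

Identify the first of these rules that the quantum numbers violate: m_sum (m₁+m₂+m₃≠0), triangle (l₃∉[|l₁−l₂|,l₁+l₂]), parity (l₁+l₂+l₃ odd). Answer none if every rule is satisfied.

azimuthal sum: -4 − 1 + 5 = 0  ✓
3 ≤ 7 ≤ 13 (triangle on l)  ✓
L = 5 + 8 + 7 = 20 (even)  ✓

none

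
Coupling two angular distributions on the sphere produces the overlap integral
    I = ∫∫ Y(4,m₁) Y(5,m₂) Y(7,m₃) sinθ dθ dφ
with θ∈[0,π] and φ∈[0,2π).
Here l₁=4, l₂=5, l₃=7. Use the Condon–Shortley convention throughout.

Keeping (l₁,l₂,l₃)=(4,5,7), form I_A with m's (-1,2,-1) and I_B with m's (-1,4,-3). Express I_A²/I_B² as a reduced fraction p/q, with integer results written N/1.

6724/38025

Shared (l₁,l₂,l₃)=(4,5,7): N and (l;000)² cancel in I_A²/I_B².
A: Δ = 2!·6!·8!/17! = 1/6126120; Racah Σ t=0..2: t=0:+1/1209600 t=1:−1/69120 t=2:+1/51840 = 41/7257600; ⇒ 3j(4 5 7; -1 2 -1)² = 1681/510510, sgn +1
B: Δ = 2!·6!·8!/17! = 1/6126120; Racah Σ t=1..2: t=1:−1/1935360 t=2:+1/362880 = 13/5806080; ⇒ 3j(4 5 7; -1 4 -3)² = 195/10472, sgn +1
I_A²/I_B² = (1681/510510)/(195/10472) = 6724/38025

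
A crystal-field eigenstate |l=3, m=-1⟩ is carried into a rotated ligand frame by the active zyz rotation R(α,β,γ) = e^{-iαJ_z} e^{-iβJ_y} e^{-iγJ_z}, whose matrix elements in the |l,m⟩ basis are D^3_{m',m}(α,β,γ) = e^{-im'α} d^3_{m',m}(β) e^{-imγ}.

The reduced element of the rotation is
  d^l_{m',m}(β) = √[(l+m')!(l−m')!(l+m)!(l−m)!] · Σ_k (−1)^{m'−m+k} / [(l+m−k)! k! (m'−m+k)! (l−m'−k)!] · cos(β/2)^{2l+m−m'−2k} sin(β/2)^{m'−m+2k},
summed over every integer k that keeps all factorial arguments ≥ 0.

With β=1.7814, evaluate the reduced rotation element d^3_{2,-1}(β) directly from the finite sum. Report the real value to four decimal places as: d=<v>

d^3_{2,-1}(β=1.7814) via the finite sum:
With c≡cos(β/2)=0.628868 and s≡sin(β/2)=0.777512, N=[120·1·2·24]^{1/2}=75.894664
k∈{0,1} keeps every argument non-negative
  k=0: (−1)^3·75.8947/(12)·0.6289^3·0.7775^3 = -0.739316
  k=1: (−1)^4·75.8947/(24)·0.6289^1·0.7775^5 = +0.565061
d^3_{2,-1}(1.7814) = -0.739316 +0.565061 = -0.174255

d=-0.1743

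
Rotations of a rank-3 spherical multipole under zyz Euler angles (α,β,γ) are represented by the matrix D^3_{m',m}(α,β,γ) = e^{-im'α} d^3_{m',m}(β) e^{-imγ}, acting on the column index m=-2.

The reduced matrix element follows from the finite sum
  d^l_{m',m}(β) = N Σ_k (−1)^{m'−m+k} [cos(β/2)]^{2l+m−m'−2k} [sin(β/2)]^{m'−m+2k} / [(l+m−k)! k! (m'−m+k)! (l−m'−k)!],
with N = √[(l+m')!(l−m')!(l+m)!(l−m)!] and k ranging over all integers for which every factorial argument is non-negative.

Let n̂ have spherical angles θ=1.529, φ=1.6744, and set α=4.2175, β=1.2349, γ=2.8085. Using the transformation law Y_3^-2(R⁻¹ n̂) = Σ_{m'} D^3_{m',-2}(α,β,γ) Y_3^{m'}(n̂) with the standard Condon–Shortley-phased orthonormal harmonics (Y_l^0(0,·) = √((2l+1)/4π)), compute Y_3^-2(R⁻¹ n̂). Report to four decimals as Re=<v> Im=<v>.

Need the full column D^3_{m',-2} for m'=−3..3 at α=4.2175, β=1.2349, γ=2.8085.
cos(β/2)=0.815357, sin(β/2)=0.578958
d^3_{-3,-2}: single k=1 term ⇒ +0.511049;  D = +0.427458-0.280091i
d^3_{-2,-2}: k∈[0..1] ⇒ +0.293825 -0.740723 = -0.446899;  D = -0.038015-0.445279i
d^3_{-1,-2}: k∈[0..1] ⇒ -0.659762 +0.665296 = +0.005534;  D = -0.005076-0.002205i
d^3_{0,-2}: k∈[0..1] ⇒ +0.811422 -0.409114 = +0.402308;  D = +0.316288-0.248623i
d^3_{1,-2}: k∈[0..1] ⇒ -0.665296 +0.167719 = -0.497577;  D = -0.084817-0.490295i
d^3_{2,-2}: k∈[0..1] ⇒ +0.373469 -0.037660 = +0.335808;  D = -0.318380-0.106779i
d^3_{3,-2}: single k=0 term ⇒ -0.129915;  D = -0.094852+0.088775i
Y_3^{m'}(θ=1.529,φ=1.6744) and Σ D·Y over m':
  (+0.4275-0.2801i)·(+0.1273+0.3962i)  (-0.0380-0.4453i)·(-0.0417+0.0088i)  (-0.0051-0.0022i)·(+0.0331+0.3184i)  (+0.3163-0.2486i)·(-0.0466+0.0000i)  (-0.0848-0.4903i)·(-0.0331+0.3184i)  (-0.3184-0.1068i)·(-0.0417-0.0088i)  (-0.0949+0.0888i)·(-0.1273+0.3962i)
Y_3^-2(R⁻¹ n̂) = +0.304787+0.109455i

Re=0.3048 Im=0.1095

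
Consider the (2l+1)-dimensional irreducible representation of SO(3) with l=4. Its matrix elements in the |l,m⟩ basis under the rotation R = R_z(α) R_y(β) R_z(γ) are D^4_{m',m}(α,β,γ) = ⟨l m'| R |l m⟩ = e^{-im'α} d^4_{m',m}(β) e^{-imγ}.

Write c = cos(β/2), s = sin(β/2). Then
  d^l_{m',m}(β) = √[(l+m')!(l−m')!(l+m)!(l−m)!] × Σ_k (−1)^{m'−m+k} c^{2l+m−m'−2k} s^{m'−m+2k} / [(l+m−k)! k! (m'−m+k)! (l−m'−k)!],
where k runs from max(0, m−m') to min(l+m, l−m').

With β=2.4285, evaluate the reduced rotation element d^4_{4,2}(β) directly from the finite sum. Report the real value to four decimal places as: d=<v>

d=0.0084

d^4_{4,2}(β=2.4285) via the finite sum:
Half-angle: c=0.349040, s=0.937108. N=√(40320·1·720·2)=7619.763776
Admissible k: 0..0 (factorial args all ≥0)
  k=0: (−1)^2·7619.7638/(1440)·0.3490^6·0.9371^2 = +0.008402
d^4_{4,2}(2.4285) = +0.008402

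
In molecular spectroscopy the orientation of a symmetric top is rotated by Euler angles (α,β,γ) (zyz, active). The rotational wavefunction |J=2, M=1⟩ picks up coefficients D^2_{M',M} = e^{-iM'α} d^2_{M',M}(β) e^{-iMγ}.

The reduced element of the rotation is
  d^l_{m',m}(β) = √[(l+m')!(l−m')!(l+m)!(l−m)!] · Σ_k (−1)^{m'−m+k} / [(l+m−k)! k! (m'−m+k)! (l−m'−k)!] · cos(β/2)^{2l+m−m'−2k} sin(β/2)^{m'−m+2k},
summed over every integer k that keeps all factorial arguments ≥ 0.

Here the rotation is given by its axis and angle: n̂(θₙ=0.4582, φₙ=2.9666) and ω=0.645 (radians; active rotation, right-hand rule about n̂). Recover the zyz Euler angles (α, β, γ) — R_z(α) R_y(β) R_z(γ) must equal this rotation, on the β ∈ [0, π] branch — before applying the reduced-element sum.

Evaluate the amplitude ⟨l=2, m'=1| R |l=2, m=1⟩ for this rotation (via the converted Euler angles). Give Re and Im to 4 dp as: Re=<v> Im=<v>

Axis–angle → zyz. n̂ = (sinθₙcosφₙ, sinθₙsinφₙ, cosθₙ) = (-0.435579, +0.077011, +0.896850), ω = 0.6450.
R = I cosω + sinω [n̂]ₓ + (1−cosω) n̂n̂ᵀ gives
  R = [+0.837216, -0.545924, -0.032183; +0.532446, +0.800291, +0.275745; -0.124780, -0.247994, +0.960692]
β = atan2(√(R₁₃²+R₂₃²), R₃₃) = 0.281312; α = atan2(R₂₃, R₁₃) mod 2π = 1.686983; γ = atan2(R₃₂, −R₃₁) mod 2π = 5.178560
Split into d^2_{1,1}(β=0.2813) × two z-phases.
c=cos(0.281312/2)=0.990124, s=sin(0.281312/2)=0.140193; N=√[6·1·6·1]=6.000000
k∈{0,1} keeps every argument non-negative
  k=0: (−1)^0·6.0000/(6)·0.9901^4·0.1402^0 = +0.961078
  k=1: (−1)^1·6.0000/(2)·0.9901^2·0.1402^2 = -0.057803
d^2_{1,1}(0.2813) = +0.961078 -0.057803 = +0.903275
D = (-0.115925-0.993258i)·(+0.903275)·(+0.449470+0.893296i) = +0.754387-0.496796i

Re=0.7544 Im=-0.4968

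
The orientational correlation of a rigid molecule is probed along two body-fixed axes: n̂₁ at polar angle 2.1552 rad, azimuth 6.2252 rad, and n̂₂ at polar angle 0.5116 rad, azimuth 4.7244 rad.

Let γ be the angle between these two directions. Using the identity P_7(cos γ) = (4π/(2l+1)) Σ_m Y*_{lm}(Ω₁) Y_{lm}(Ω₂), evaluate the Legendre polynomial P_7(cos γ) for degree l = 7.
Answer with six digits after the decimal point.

-0.116726

Expand P_7 via completeness: Σ_{m} conj(Y_{7,m}) at Ω₁ times Y_{7,m} at Ω₂ —
  m=-7: Y*=+0.128977-0.055430i  Y=-0.000283-0.003359i  product -0.000223-0.000418i
  m=-6: Y*=-0.326638+0.118460i  Y=-0.022405+0.001617i  product +0.007127-0.003182i
  m=-5: Y*=+0.419603-0.125181i  Y=+0.005503+0.091517i  product +0.013765+0.037712i
  m=-4: Y*=-0.182446+0.043092i  Y=+0.252771-0.012154i  product -0.045593+0.013110i
  m=-3: Y*=-0.242799+0.042668i  Y=-0.016595-0.460363i  product +0.023672+0.111067i
  m=-2: Y*=+0.312116-0.036359i  Y=-0.458665+0.011020i  product -0.142756+0.020116i
  m=-1: Y*=+0.123863-0.007190i  Y=+0.000018+0.001527i  product +0.000013+0.000189i
  m=+0: Y*=-0.330499-0.000000i  Y=-0.449803+0.000000i  product +0.148659+0.000000i
  m=+1: Y*=-0.123863-0.007190i  Y=-0.000018+0.001527i  product +0.000013-0.000189i
  m=+2: Y*=+0.312116+0.036359i  Y=-0.458665-0.011020i  product -0.142756-0.020116i
  m=+3: Y*=+0.242799+0.042668i  Y=+0.016595-0.460363i  product +0.023672-0.111067i
  m=+4: Y*=-0.182446-0.043092i  Y=+0.252771+0.012154i  product -0.045593-0.013110i
  m=+5: Y*=-0.419603-0.125181i  Y=-0.005503+0.091517i  product +0.013765-0.037712i
  m=+6: Y*=-0.326638-0.118460i  Y=-0.022405-0.001617i  product +0.007127+0.003182i
  m=+7: Y*=-0.128977-0.055430i  Y=+0.000283-0.003359i  product -0.000223+0.000418i
Total Σ_m = -0.139331+0.000000i. Multiply by 0.837758: -0.116726+0.000000i. P_7(cos γ) = -0.116726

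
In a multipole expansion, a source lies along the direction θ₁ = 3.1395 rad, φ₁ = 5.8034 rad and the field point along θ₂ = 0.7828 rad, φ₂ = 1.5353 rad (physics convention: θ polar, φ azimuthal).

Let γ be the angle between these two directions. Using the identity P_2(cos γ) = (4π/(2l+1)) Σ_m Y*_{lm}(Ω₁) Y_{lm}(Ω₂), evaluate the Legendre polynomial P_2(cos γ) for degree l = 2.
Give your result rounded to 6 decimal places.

0.255244

Term-by-term m-sum for l=2 (normalisation 4π/5 = 2.513274):
  [-2]  conj(Y_{2,-2})(Ω₁) = (0.000001, -0.000001) ; Y_{2,-2}(Ω₂) = (-0.191650, -0.013629) ; Δ = (-0.000000, 0.000000)
  [-1]  conj(Y_{2,-1})(Ω₁) = (-0.001434, 0.000746) ; Y_{2,-1}(Ω₂) = (0.013708, -0.386026) ; Δ = (0.000268, 0.000564)
  [+0]  conj(Y_{2,0})(Ω₁) = (0.630779, -0.000000) ; Y_{2,0}(Ω₂) = (0.160154, 0.000000) ; Δ = (0.101022, 0.000000)
  [+1]  conj(Y_{2,1})(Ω₁) = (0.001434, 0.000746) ; Y_{2,1}(Ω₂) = (-0.013708, -0.386026) ; Δ = (0.000268, -0.000564)
  [+2]  conj(Y_{2,2})(Ω₁) = (0.000001, 0.000001) ; Y_{2,2}(Ω₂) = (-0.191650, 0.013629) ; Δ = (-0.000000, -0.000000)
Total Σ_m = (0.101558, -0.000000). Multiply by 2.513274: (0.255244, -0.000000). P_2(cos γ) = 0.255244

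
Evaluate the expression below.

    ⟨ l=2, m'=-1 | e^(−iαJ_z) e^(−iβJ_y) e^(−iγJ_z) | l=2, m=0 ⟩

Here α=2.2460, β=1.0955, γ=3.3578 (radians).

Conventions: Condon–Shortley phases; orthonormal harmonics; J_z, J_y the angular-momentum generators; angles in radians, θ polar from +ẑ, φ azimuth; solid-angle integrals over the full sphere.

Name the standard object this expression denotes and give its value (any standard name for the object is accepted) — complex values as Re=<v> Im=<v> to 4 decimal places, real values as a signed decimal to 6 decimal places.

Wigner D-matrix element, Re=-0.3115 Im=0.3890

This is a Wigner D-matrix element — the rotation-matrix element ⟨l m'| R(α,β,γ) |l m⟩ in the angular-momentum basis.
D^2_{-1,0}(2.2460,1.0955,3.3578) = e^{-i·-1·2.2460}·d^2_{-1,0}(1.0955)·e^{-i·0·3.3578}. Compute d first:
Half-angle: c=0.853698, s=0.520768. N=√(1·6·2·2)=4.898979
The bounds max(0,m−m')=1 and min(l+m,l−m')=2 give 2 terms
  k=1: (−1)^0·4.8990/(2)·0.8537^3·0.5208^1 = +0.793657
  k=2: (−1)^1·4.8990/(2)·0.8537^1·0.5208^3 = -0.295333
d^2_{-1,0}(1.0955) = +0.793657 -0.295333 = +0.498324
Phases: e^{-i·(-1)·2.2460}=-0.625056+0.780580i, e^{-i·(0)·3.3578}=+1.000000+0.000000i ⇒ D=-0.311481+0.388982i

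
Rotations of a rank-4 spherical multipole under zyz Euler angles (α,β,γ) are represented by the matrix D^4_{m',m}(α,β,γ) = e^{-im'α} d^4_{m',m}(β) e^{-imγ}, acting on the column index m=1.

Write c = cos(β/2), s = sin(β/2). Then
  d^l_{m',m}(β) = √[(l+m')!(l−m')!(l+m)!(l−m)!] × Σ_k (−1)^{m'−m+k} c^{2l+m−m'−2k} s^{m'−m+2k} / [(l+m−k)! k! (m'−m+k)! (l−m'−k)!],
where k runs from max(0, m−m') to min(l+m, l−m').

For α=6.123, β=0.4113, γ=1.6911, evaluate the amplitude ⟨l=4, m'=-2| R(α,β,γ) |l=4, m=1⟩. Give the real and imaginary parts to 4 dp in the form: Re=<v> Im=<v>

Re=-0.0432 Im=-0.0916

D^4_{-2,1}(6.1230,0.4113,1.6911) = e^{-i·-2·6.1230}·d^4_{-2,1}(0.4113)·e^{-i·1·1.6911}. Compute d first:
With c≡cos(β/2)=0.978928 and s≡sin(β/2)=0.204204, N=[2·720·120·6]^{1/2}=1018.233765
Admissible k: 3..5 (factorial args all ≥0)
  k=3: (−1)^0·1018.2338/(72)·0.9789^5·0.2042^3 = +0.108258
  k=4: (−1)^1·1018.2338/(48)·0.9789^3·0.2042^5 = -0.007066
  k=5: (−1)^2·1018.2338/(240)·0.9789^1·0.2042^7 = +0.000061
d^4_{-2,1}(0.4113) = +0.108258 -0.007066 +0.000061 = +0.101253
Phases: e^{-i·(-2)·6.1230}=+0.949119-0.314918i, e^{-i·(1)·1.6911}=-0.120014-0.992772i ⇒ D=-0.043190-0.091580i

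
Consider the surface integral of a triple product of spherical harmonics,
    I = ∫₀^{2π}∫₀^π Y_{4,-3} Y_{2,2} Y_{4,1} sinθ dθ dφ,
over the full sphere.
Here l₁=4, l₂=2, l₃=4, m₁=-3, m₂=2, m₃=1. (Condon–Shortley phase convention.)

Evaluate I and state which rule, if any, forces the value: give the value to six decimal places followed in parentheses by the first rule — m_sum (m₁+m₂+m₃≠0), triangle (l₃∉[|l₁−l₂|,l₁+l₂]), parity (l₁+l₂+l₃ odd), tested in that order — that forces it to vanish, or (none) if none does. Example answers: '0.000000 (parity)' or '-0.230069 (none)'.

0.159270 (none)

Checks pass: Σm=0; 10 even; l₃=4∈[2,6].
(2·4+1)(2·2+1)(2·4+1) = 405
Δ: 2! 6! 2! / 11! → 1/13860
sum: t=0:+1/192 t=1:−1/36 t=2:+1/192 = -5/288
3j²(4 2 4; 0 0 0) = Δ·Π!·Σ² = 20/693  (sign -1)
sum: t=2:+1/480 = 1/480
3j²(4 2 4; -3 2 1) = Δ·Π!·Σ² = 3/110  (sign -1)
combine: 4πI² = 405·20/693·3/110 = 270/847
take √, sign +1: I = 0.15927046
No selection rule forces the value: the integral is nonzero (none).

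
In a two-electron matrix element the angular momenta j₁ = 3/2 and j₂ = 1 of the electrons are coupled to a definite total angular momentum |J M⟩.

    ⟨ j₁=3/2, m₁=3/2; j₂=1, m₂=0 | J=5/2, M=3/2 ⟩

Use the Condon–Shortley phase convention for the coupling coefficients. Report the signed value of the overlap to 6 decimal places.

j₁+j₂−J=0  J+j₁−j₂=3  J−j₁+j₂=2  j₁+j₂+J+1=6
(j₁±m₁, j₂±m₂, J±M) = (3,0,1,1,4,1)
P² = 72/5
sum k=0..0:
  [0] +1/6 = 1/6
S = 1/6
C² = P²·S² = 2/5 ; C = +0.632456

+√(2/5) = +0.632456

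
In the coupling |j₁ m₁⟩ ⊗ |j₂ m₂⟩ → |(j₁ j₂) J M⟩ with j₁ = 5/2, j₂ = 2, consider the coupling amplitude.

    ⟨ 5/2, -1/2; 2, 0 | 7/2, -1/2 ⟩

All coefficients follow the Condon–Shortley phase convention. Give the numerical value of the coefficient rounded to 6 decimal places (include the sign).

−√(4/105) ≈ -0.195180

√[8·1!4!3!/9! · 2!3!2!2!3!4!] = √(768/35)
  +(−1)^0/∏(0,1,3,2,1,1)! = 1/12  (running 1/12)
  +(−1)^1/∏(1,0,2,1,2,2)! = -1/8  (running -1/24)
⟨..|..⟩ = √(768/35)·(-1/24) = -0.195180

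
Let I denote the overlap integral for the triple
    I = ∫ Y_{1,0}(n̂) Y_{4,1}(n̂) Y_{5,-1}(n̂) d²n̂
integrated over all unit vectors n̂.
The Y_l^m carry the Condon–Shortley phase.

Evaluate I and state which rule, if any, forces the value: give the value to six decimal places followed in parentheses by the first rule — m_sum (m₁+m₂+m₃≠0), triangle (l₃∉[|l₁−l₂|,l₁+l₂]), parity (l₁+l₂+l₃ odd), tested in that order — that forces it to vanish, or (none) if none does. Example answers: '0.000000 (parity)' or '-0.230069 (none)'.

-0.240571 (none)

m-sum 0 ✓  L=10 even ✓  3≤5≤5 ✓
Π(2lᵢ+1) = 3×9×11 = 297
triangle coeff Δ(1,4,5) = 1/495
Σ_t [0,0]: t=0:+1/576 = 1/576
(3j)²=5/99 [(1 4 5; 0 0 0)], sign=-1
Σ_t [0,0]: t=0:+1/720 = 1/720
(3j)²=8/165 [(1 4 5; 0 1 -1)], sign=+1
⇒ 4πI² = 8/11
I = (-1)√(8/11/(4π)) = -0.24057125
No selection rule forces the value: the integral is nonzero (none).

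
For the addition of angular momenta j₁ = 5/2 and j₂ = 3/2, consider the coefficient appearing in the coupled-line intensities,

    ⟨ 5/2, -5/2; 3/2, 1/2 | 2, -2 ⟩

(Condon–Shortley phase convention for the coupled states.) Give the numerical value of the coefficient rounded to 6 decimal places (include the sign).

triangle: 2!·3!·1!/7! = 12/5040
(j±m)!: 0!·5!·2!·1!·0!·4! = 5760
prefactor² = (2J+1)·Δ·N² = 480/7
  k=2: +1/(2!·0!·3!·0!·0!·1!) = 1/12
Σ = 1/12  ⇒  CG² = 480/7·(1/12)² = 10/21
CG = +√(10/21) = +0.690066

+0.690066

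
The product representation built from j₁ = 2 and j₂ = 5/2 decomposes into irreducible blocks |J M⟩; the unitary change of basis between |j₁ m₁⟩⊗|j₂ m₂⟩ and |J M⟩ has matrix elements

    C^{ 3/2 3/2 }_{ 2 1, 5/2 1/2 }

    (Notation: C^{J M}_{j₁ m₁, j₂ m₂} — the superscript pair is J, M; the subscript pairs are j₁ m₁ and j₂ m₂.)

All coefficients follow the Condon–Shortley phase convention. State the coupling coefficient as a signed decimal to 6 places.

√[4·3!1!2!/7! · 3!1!3!2!3!0!] = √(144/35)
  +(−1)^1/∏(1,2,0,2,1,0)! = -1/4  (running -1/4)
⟨..|..⟩ = √(144/35)·(-1/4) = -0.507093

−√(9/35) ≈ -0.507093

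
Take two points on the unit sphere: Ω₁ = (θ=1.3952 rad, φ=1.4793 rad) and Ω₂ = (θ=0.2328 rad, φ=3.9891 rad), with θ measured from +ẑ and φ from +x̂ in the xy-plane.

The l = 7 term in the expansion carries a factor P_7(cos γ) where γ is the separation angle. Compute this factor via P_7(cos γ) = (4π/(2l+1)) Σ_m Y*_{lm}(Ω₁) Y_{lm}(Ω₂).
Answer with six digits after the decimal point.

0.029101

Summing Y*_{l m}(θ₁,φ₁)·Y_{l m}(θ₂,φ₂) over m ∈ [−7, 7]; prefactor 4π/(2·7+1) = 0.837758:
  m=-7: Y*=-0.26809 - 0.35972j  Y=-0.00002 - 0.00001j  product 0.00000 + 0.00001j
  m=-6: Y*=-0.25407 + 0.15541j  Y=0.00010 + 0.00026j  product -0.00007 - 0.00005j
  m=-5: Y*=-0.09048 - 0.18378j  Y=0.00124 - 0.00241j  product -0.00056 - 0.00001j
  m=-4: Y*=-0.29291 + 0.11226j  Y=-0.01825 + 0.00463j  product 0.00483 - 0.00340j
  m=-3: Y*=-0.03203 - 0.11375j  Y=0.07707 + 0.05262j  product 0.00352 - 0.01045j
  m=-2: Y*=-0.30684 + 0.05678j  Y=-0.03919 - 0.31387j  product 0.02985 + 0.09408j
  m=-1: Y*=-0.00764 - 0.08322j  Y=-0.42120 + 0.47706j  product 0.04292 + 0.03141j
  m=+0: Y*=-0.31039 + 0.00000j  Y=0.40674 + 0.00000j  product -0.12625 + 0.00000j
  m=+1: Y*=0.00764 - 0.08322j  Y=0.42120 + 0.47706j  product 0.04292 - 0.03141j
  m=+2: Y*=-0.30684 - 0.05678j  Y=-0.03919 + 0.31387j  product 0.02985 - 0.09408j
  m=+3: Y*=0.03203 - 0.11375j  Y=-0.07707 + 0.05262j  product 0.00352 + 0.01045j
  m=+4: Y*=-0.29291 - 0.11226j  Y=-0.01825 - 0.00463j  product 0.00483 + 0.00340j
  m=+5: Y*=0.09048 - 0.18378j  Y=-0.00124 - 0.00241j  product -0.00056 + 0.00001j
  m=+6: Y*=-0.25407 - 0.15541j  Y=0.00010 - 0.00026j  product -0.00007 + 0.00005j
  m=+7: Y*=0.26809 - 0.35972j  Y=0.00002 - 0.00001j  product 0.00000 - 0.00001j
Total Σ_m = 0.03474 + 0.00000j. Multiply by 0.837758: 0.02910 + 0.00000j. P_7(cos γ) = 0.029101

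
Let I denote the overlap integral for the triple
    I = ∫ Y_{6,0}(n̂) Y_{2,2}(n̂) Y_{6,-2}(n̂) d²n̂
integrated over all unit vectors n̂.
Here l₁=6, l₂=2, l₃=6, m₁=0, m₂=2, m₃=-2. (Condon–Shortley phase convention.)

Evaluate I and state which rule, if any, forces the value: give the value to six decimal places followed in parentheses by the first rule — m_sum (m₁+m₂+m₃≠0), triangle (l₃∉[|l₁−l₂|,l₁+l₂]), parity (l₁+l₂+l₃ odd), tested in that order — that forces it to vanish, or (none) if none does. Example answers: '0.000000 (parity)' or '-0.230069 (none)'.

-0.191909 (none)

m-sum 0 ✓  L=14 even ✓  4≤6≤8 ✓
Π(2lᵢ+1) = 13×5×13 = 845
triangle coeff Δ(6,2,6) = 1/90090
Σ_t [0,2]: t=0:+1/69120 t=1:−1/14400 t=2:+1/69120 = -7/172800
(3j)²=14/715 [(6 2 6; 0 0 0)], sign=-1
Σ_t [2,2]: t=2:+1/69120 = 1/69120
(3j)²=4/143 [(6 2 6; 0 2 -2)], sign=+1
⇒ 4πI² = 56/121
I = (-1)√(56/121/(4π)) = -0.19190947
No selection rule forces the value: the integral is nonzero (none).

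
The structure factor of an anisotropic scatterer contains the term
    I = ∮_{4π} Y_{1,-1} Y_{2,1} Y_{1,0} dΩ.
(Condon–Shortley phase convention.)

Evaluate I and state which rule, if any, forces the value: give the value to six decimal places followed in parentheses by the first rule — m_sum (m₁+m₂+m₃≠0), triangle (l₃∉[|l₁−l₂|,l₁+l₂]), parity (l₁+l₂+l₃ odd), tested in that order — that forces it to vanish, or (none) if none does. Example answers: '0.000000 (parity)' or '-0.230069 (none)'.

Rules hold: Σm=0, L=4 even, 1≤1≤3.
N = 3·5·3 = 45
Δ = 2!·0!·2!/5! = 1/30
Racah Σ t=1..1: t=1:−1/1 = -1/1
⇒ 3j(1 2 1; 0 0 0)² = 2/15, sgn +1
Racah Σ t=2..2: t=2:+1/2 = 1/2
⇒ 3j(1 2 1; -1 1 0)² = 1/10, sgn -1
4πI² = N·(3j₀)²·(3jₘ)² = 3/5
I = -1·√(0.6/4π) = -0.21850969
No selection rule forces the value: the integral is nonzero (none).

-0.218510 (none)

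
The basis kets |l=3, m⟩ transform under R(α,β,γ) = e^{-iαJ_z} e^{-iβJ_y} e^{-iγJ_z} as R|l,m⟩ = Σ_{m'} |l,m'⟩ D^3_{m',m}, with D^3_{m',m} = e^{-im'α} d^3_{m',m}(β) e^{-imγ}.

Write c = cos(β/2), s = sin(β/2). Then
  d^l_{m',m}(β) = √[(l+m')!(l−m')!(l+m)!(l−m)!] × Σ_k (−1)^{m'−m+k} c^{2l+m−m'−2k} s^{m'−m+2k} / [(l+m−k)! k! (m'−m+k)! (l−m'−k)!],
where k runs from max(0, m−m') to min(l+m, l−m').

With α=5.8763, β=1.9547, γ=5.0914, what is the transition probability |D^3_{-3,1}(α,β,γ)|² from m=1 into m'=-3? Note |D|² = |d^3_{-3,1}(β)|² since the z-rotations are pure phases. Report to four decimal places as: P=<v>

P=0.3273

D^3_{-3,1}(5.8763,1.9547,5.0914) = e^{-i·-3·5.8763}·d^3_{-3,1}(1.9547)·e^{-i·1·5.0914}. Compute d first:
Half-angle: c=0.559221, s=0.829018. N=√(1·720·24·2)=185.903201
k∈{4} keeps every argument non-negative
  k=4: (−1)^0·185.9032/(48)·0.5592^2·0.8290^4 = +0.572097
d^3_{-3,1}(1.9547) = +0.572097
|D^3_{-3,1}|² = |d^3_{-3,1}(β)|² = (+0.572097)² = 0.327295 (the z-rotation phases have unit modulus)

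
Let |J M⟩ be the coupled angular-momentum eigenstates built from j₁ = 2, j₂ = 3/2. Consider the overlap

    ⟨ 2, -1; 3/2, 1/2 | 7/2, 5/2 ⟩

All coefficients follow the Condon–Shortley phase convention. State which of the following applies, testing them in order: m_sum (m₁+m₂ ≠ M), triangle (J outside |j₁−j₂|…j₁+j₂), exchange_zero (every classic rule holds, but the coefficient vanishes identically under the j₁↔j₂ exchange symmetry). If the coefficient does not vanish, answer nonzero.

m_sum

m-sum: m₁+m₂ = -1+1/2 = -1/2, M = 5/2  ✗ ⇒ coefficient is 0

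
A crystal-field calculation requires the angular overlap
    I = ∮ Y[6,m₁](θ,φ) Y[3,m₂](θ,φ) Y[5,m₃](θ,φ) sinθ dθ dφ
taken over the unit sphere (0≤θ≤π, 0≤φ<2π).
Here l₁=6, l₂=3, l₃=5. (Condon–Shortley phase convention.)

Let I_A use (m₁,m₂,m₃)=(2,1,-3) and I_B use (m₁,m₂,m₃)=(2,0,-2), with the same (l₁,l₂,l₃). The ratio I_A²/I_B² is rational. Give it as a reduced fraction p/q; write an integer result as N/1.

l's match ⇒ only the (l;m) 3-j factors differ between A and B.
A: triangle coeff Δ(6,3,5) = 1/675675; Σ_t [2,4]: t=2:+1/11520 t=3:−1/30240 t=4:+1/1935360 = 1/18432; (3j)²=7/429 [(6 3 5; 2 1 -3)], sign=+1
B: triangle coeff Δ(6,3,5) = 1/675675; Σ_t [1,3]: t=1:−1/8640 t=2:+1/5760 t=3:−1/60480 = 1/24192; (3j)²=8/3003 [(6 3 5; 2 0 -2)], sign=-1
I_A²/I_B² = (7/429)/(8/3003) = 49/8

49/8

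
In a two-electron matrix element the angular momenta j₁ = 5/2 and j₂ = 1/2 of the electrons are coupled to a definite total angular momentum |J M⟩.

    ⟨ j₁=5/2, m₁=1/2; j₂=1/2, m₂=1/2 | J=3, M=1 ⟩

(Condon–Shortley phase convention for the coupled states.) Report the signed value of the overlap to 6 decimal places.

+0.816497  (= +√(2/3))

√[7·0!5!1!/7! · 3!2!1!0!4!2!] = √(96)
  +(−1)^0/∏(0,0,2,1,3,0)! = 1/12  (running 1/12)
⟨..|..⟩ = √(96)·(1/12) = +0.816497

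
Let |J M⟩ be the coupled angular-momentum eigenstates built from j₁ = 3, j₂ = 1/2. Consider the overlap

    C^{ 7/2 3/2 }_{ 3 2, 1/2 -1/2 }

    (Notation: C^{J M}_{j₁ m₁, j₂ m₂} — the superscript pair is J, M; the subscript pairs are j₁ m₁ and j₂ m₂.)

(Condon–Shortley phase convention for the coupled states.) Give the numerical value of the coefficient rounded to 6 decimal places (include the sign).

+0.534522

j₁+j₂−J=0  J+j₁−j₂=6  J−j₁+j₂=1  j₁+j₂+J+1=8
(j₁±m₁, j₂±m₂, J±M) = (5,1,0,1,5,2)
P² = 28800/7
sum k=0..0:
  [0] +1/120 = 1/120
S = 1/120
C² = P²·S² = 2/7 ; C = +0.534522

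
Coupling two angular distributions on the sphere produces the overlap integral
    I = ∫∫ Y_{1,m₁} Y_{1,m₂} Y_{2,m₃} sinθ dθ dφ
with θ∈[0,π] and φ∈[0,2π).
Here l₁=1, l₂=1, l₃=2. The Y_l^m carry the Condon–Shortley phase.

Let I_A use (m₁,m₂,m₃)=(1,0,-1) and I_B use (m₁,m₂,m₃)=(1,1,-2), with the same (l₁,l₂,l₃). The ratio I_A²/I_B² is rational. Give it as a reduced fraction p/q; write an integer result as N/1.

1/2

Same 1,1,2: normalisation and zero-m 3j drop out of the ratio.
A: Δ: 0! 2! 2! / 5! → 1/30; sum: t=0:+1/2 = 1/2; 3j²(1 1 2; 1 0 -1) = Δ·Π!·Σ² = 1/10  (sign -1)
B: Δ: 0! 2! 2! / 5! → 1/30; sum: t=0:+1/4 = 1/4; 3j²(1 1 2; 1 1 -2) = Δ·Π!·Σ² = 1/5  (sign +1)
I_A²/I_B² = (1/10)/(1/5) = 1/2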